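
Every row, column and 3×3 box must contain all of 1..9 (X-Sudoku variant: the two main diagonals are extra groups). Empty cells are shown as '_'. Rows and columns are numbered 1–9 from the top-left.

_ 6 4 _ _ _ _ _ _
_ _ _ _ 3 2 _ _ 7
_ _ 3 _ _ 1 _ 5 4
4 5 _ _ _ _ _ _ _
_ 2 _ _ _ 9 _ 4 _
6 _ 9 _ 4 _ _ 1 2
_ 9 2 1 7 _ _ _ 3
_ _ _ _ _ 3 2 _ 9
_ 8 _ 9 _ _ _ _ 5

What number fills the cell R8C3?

6

R2C2 = 1 (sole candidate).
R3C2 = 7 (sole candidate).
R6C2 = 3 (sole candidate).
R7C1 = 5 (sole candidate).
R8C2 = 4 (sole candidate).
R2C4 = 4 (hidden single in row 2).
R2C3 = 5 (hidden single in row 2).
R3C1 = 2 (hidden single in row 3).
R1C8 = 2 (hidden single in row 1).
R1C7 = 3 (hidden single in row 1).
R1C9 = 1 (hidden single in row 1).
R4C8 = 3 (hidden single in row 4).
R4C7 = 9 (hidden single in row 4).
R3C5 = 9 (hidden single in row 3).
R1C1 = 9 (hidden single in row 1).
R2C1 = 8 (sole candidate).
R2C7 = 6 (sole candidate).
R2C8 = 9 (sole candidate).
R3C7 = 8 (sole candidate).
R5C5 = 6 (sole candidate).
R5C9 = 8 (sole candidate).
R7C7 = 4 (sole candidate).
R9C5 = 2 (sole candidate).
R3C4 = 6 (sole candidate).
R4C6 = 7 (sole candidate).
R4C9 = 6 (sole candidate).
R6C4 = 5 (sole candidate).
R6C6 = 8 (sole candidate).
R6C7 = 7 (sole candidate).
R7C6 = 6 (sole candidate).
R7C8 = 8 (sole candidate).
R8C4 = 8 (sole candidate).
R8C5 = 5 (sole candidate).
R8C8 = 7 (sole candidate).
R9C1 = 3 (sole candidate).
R9C6 = 4 (sole candidate).
R9C7 = 1 (sole candidate).
R9C8 = 6 (sole candidate).
R1C4 = 7 (sole candidate).
R1C5 = 8 (sole candidate).
R1C6 = 5 (sole candidate).
R4C4 = 2 (sole candidate).
R4C5 = 1 (sole candidate).
R5C4 = 3 (sole candidate).
R5C7 = 5 (sole candidate).
R8C1 = 1 (sole candidate).
R8C3 = 6: row 8 has {1,2,3,4,5,7,8,9}; col 3 has {2,3,4,5,9}; box has {1,2,3,4,5,8,9} → only 6 remains.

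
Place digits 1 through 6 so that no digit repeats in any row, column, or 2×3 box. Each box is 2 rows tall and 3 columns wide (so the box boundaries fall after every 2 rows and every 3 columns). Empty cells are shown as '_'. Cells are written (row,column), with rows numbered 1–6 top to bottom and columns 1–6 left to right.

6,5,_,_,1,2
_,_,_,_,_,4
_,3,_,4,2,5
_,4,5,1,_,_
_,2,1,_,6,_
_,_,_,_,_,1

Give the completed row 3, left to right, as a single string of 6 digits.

136425

(1,4) = 3 (sole candidate).
(2,2) = 1 (sole candidate).
(2,5) = 5 (sole candidate).
(3,1) = 1: row 3 has {2,3,4,5}; col 1 has {6}; box has {3,4,5} → only 1 remains.
(3,3) = 6: row 3 has {1,2,3,4,5}; col 3 has {1,5}; box has {1,3,4,5} → only 6 remains.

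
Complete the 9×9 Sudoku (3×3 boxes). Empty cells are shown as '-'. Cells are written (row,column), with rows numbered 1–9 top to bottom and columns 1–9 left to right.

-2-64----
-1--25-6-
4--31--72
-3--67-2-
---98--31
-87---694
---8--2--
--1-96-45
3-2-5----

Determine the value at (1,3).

3

(2,4) = 7: row 2 has {1,2,5,6}; col 4 has {3,6,8,9}; box has {1,2,3,4,5,6} → only 7 remains.
(4,9) = 8: row 4 has {2,3,6,7}; col 9 has {1,2,4,5}; box has {1,2,3,4,6,9} → only 8 remains.
(6,5) = 3: row 6 has {4,6,7,8,9}; col 5 has {1,2,4,5,6,8,9}; box has {6,7,8,9} → only 3 remains.
(7,5) = 7: row 7 has {2,8}; col 5 has {1,2,3,4,5,6,8,9}; box has {5,6,8,9} → only 7 remains.
(7,8) = 1: row 7 has {2,7,8}; col 8 has {2,3,4,6,7,9}; box has {2,4,5} → only 1 remains.
(8,2) = 7: row 8 has {1,4,5,6,9}; col 2 has {1,2,3,8}; box has {1,2,3} → only 7 remains.
(8,4) = 2: row 8 has {1,4,5,6,7,9}; col 4 has {3,6,7,8,9}; box has {5,6,7,8,9} → only 2 remains.
(9,8) = 8: row 9 has {2,3,5}; col 8 has {1,2,3,4,6,7,9}; box has {1,2,4,5} → only 8 remains.
(1,8) = 5: row 1 has {2,4,6}; col 8 has {1,2,3,4,6,7,8,9}; box has {2,6,7} → only 5 remains.
(4,7) = 5: row 4 has {2,3,6,7,8}; col 7 has {2,6}; box has {1,2,3,4,6,8,9} → only 5 remains.
(5,7) = 7: row 5 has {1,3,8,9}; col 7 has {2,5,6}; box has {1,2,3,4,5,6,8,9} → only 7 remains.
(8,1) = 8: row 8 has {1,2,4,5,6,7,9}; col 1 has {3,4}; box has {1,2,3,7} → only 8 remains.
(8,7) = 3: row 8 has {1,2,4,5,6,7,8,9}; col 7 has {2,5,6,7}; box has {1,2,4,5,8} → only 3 remains.
(9,7) = 9: row 9 has {2,3,5,8}; col 7 has {2,3,5,6,7}; box has {1,2,3,4,5,8} → only 9 remains.
(2,1) = 9: row 2 has {1,2,5,6,7}; col 1 has {3,4,8}; box has {1,2,4} → only 9 remains.
(2,9) = 3: row 2 has {1,2,5,6,7,9}; col 9 has {1,2,4,5,8}; box has {2,5,6,7} → only 3 remains.
(3,7) = 8: row 3 has {1,2,3,4,7}; col 7 has {2,3,5,6,7,9}; box has {2,3,5,6,7} → only 8 remains.
(4,1) = 1: row 4 has {2,3,5,6,7,8}; col 1 has {3,4,8,9}; box has {3,7,8} → only 1 remains.
(4,4) = 4: row 4 has {1,2,3,5,6,7,8}; col 4 has {2,3,6,7,8,9}; box has {3,6,7,8,9} → only 4 remains.
(5,6) = 2: row 5 has {1,3,7,8,9}; col 6 has {5,6,7}; box has {3,4,6,7,8,9} → only 2 remains.
(6,6) = 1: row 6 has {3,4,6,7,8,9}; col 6 has {2,5,6,7}; box has {2,3,4,6,7,8,9} → only 1 remains.
(7,9) = 6: row 7 has {1,2,7,8}; col 9 has {1,2,3,4,5,8}; box has {1,2,3,4,5,8,9} → only 6 remains.
(9,4) = 1: row 9 has {2,3,5,8,9}; col 4 has {2,3,4,6,7,8,9}; box has {2,5,6,7,8,9} → only 1 remains.
(9,6) = 4: row 9 has {1,2,3,5,8,9}; col 6 has {1,2,5,6,7}; box has {1,2,5,6,7,8,9} → only 4 remains.
(9,9) = 7: row 9 has {1,2,3,4,5,8,9}; col 9 has {1,2,3,4,5,6,8}; box has {1,2,3,4,5,6,8,9} → only 7 remains.
(1,1) = 7: row 1 has {2,4,5,6}; col 1 has {1,3,4,8,9}; box has {1,2,4,9} → only 7 remains.
(1,7) = 1: row 1 has {2,4,5,6,7}; col 7 has {2,3,5,6,7,8,9}; box has {2,3,5,6,7,8} → only 1 remains.
(1,9) = 9: row 1 has {1,2,4,5,6,7}; col 9 has {1,2,3,4,5,6,7,8}; box has {1,2,3,5,6,7,8} → only 9 remains.
(2,3) = 8: row 2 has {1,2,3,5,6,7,9}; col 3 has {1,2,7}; box has {1,2,4,7,9} → only 8 remains.
(2,7) = 4: row 2 has {1,2,3,5,6,7,8,9}; col 7 has {1,2,3,5,6,7,8,9}; box has {1,2,3,5,6,7,8,9} → only 4 remains.
(3,6) = 9: row 3 has {1,2,3,4,7,8}; col 6 has {1,2,4,5,6,7}; box has {1,2,3,4,5,6,7} → only 9 remains.
(4,3) = 9: row 4 has {1,2,3,4,5,6,7,8}; col 3 has {1,2,7,8}; box has {1,3,7,8} → only 9 remains.
(6,4) = 5: row 6 has {1,3,4,6,7,8,9}; col 4 has {1,2,3,4,6,7,8,9}; box has {1,2,3,4,6,7,8,9} → only 5 remains.
(7,1) = 5: row 7 has {1,2,6,7,8}; col 1 has {1,3,4,7,8,9}; box has {1,2,3,7,8} → only 5 remains.
(7,3) = 4: row 7 has {1,2,5,6,7,8}; col 3 has {1,2,7,8,9}; box has {1,2,3,5,7,8} → only 4 remains.
(7,6) = 3: row 7 has {1,2,4,5,6,7,8}; col 6 has {1,2,4,5,6,7,9}; box has {1,2,4,5,6,7,8,9} → only 3 remains.
(9,2) = 6: row 9 has {1,2,3,4,5,7,8,9}; col 2 has {1,2,3,7,8}; box has {1,2,3,4,5,7,8} → only 6 remains.
(1,3) = 3: row 1 has {1,2,4,5,6,7,9}; col 3 has {1,2,4,7,8,9}; box has {1,2,4,7,8,9} → only 3 remains.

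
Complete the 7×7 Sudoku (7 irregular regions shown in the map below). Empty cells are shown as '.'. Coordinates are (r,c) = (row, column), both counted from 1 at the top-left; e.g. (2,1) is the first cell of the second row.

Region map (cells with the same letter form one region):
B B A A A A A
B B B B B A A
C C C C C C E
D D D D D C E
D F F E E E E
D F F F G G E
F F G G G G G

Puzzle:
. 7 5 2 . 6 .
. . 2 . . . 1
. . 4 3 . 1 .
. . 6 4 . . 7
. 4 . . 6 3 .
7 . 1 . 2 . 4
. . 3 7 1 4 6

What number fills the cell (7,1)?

(1,7) = 3 (sole candidate).
(2,6) = 7 (sole candidate).
(5,3) = 7 (sole candidate).
(6,6) = 5 (sole candidate).
(1,5) = 4 (sole candidate).
(4,6) = 2 (sole candidate).
(6,4) = 6 (sole candidate).
(1,1) = 1 (sole candidate).
(2,4) = 5 (sole candidate).
(2,5) = 3 (sole candidate).
(4,5) = 5 (sole candidate).
(5,1) = 2 (sole candidate).
(5,4) = 1 (sole candidate).
(5,7) = 5 (sole candidate).
(6,2) = 3 (sole candidate).
(7,1) = 5: row 7 has {1,3,4,6,7}; col 1 has {1,2,7}; region has {1,3,4,6,7} → only 5 remains.

5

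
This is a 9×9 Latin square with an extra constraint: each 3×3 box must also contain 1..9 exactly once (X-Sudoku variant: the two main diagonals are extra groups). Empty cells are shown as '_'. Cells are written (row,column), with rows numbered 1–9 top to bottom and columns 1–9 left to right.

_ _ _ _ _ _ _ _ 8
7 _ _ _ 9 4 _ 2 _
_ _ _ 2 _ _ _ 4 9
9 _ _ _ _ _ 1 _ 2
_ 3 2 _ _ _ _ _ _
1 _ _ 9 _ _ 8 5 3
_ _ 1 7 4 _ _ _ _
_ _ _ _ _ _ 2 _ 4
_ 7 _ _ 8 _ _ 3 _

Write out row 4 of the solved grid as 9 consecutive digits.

958473162

(8,8) = 7: in row 8, 7 can only go here (every other open cell in that row sees a 7).
(4,8) = 6: row 4 has {1,2,9}; col 8 has {2,3,4,5,7}; box has {1,2,3,5,8} → only 6 remains.
(5,8) = 9: row 5 has {2,3}; col 8 has {2,3,4,5,6,7}; box has {1,2,3,5,6,8} → only 9 remains.
(5,9) = 7: row 5 has {2,3,9}; col 9 has {2,3,4,8,9}; box has {1,2,3,5,6,8,9} → only 7 remains.
(7,8) = 8: row 7 has {1,4,7}; col 8 has {2,3,4,5,6,7,9}; box has {2,3,4,7} → only 8 remains.
(1,8) = 1: row 1 has {8}; col 8 has {2,3,4,5,6,7,8,9}; box has {2,4,8,9} → only 1 remains.
(5,7) = 4: row 5 has {2,3,7,9}; col 7 has {1,2,8}; box has {1,2,3,5,6,7,8,9} → only 4 remains.
(9,6) = 2: in row 9, 2 can only go here (every other open cell in that row sees a 2).
(6,6) = 6: row 6 has {1,3,5,8,9}; col 6 has {2,4}; box has {9}; main diagonal has {7} → only 6 remains.
(5,5) = 5: row 5 has {2,3,4,7,9}; col 5 has {4,8,9}; box has {6,9}; main diagonal has {6,7}; anti-diagonal has {1,2,8,9} → only 5 remains.
(6,2) = 4: row 6 has {1,3,5,6,8,9}; col 2 has {3,7}; box has {1,2,3,9} → only 4 remains.
(6,3) = 7: row 6 has {1,3,4,5,6,8,9}; col 3 has {1,2}; box has {1,2,3,4,9} → only 7 remains.
(6,5) = 2: row 6 has {1,3,4,5,6,7,8,9}; col 5 has {4,5,8,9}; box has {5,6,9} → only 2 remains.
(7,7) = 9: row 7 has {1,4,7,8}; col 7 has {1,2,4,8}; box has {2,3,4,7,8}; main diagonal has {5,6,7} → only 9 remains.
(8,2) = 6: row 8 has {2,4,7}; col 2 has {3,4,7}; box has {1,7}; anti-diagonal has {1,2,5,8,9} → only 6 remains.
(9,1) = 4: row 9 has {2,3,7,8}; col 1 has {1,7,9}; box has {1,6,7}; anti-diagonal has {1,2,5,6,8,9} → only 4 remains.
(9,9) = 1: row 9 has {2,3,4,7,8}; col 9 has {2,3,4,7,8,9}; box has {2,3,4,7,8,9}; main diagonal has {5,6,7,9} → only 1 remains.
(2,2) = 8: row 2 has {2,4,7,9}; col 2 has {3,4,6,7}; box has {7}; main diagonal has {1,5,6,7,9} → only 8 remains.
(3,3) = 3: row 3 has {2,4,9}; col 3 has {1,2,7}; box has {7,8}; main diagonal has {1,5,6,7,8,9} → only 3 remains.
(3,7) = 7: row 3 has {2,3,4,9}; col 7 has {1,2,4,8,9}; box has {1,2,4,8,9}; anti-diagonal has {1,2,4,5,6,8,9} → only 7 remains.
(4,2) = 5: row 4 has {1,2,6,9}; col 2 has {3,4,6,7,8}; box has {1,2,3,4,7,9} → only 5 remains.
(4,3) = 8: row 4 has {1,2,5,6,9}; col 3 has {1,2,3,7}; box has {1,2,3,4,5,7,9} → only 8 remains.
(4,4) = 4: row 4 has {1,2,5,6,8,9}; col 4 has {2,7,9}; box has {2,5,6,9}; main diagonal has {1,3,5,6,7,8,9} → only 4 remains.
(4,6) = 3: row 4 has {1,2,4,5,6,8,9}; col 6 has {2,4,6}; box has {2,4,5,6,9}; anti-diagonal has {1,2,4,5,6,7,8,9} → only 3 remains.
(5,1) = 6: row 5 has {2,3,4,5,7,9}; col 1 has {1,4,7,9}; box has {1,2,3,4,5,7,8,9} → only 6 remains.
(7,2) = 2: row 7 has {1,4,7,8,9}; col 2 has {3,4,5,6,7,8}; box has {1,4,6,7} → only 2 remains.
(7,6) = 5: row 7 has {1,2,4,7,8,9}; col 6 has {2,3,4,6}; box has {2,4,7,8} → only 5 remains.
(7,9) = 6: row 7 has {1,2,4,5,7,8,9}; col 9 has {1,2,3,4,7,8,9}; box has {1,2,3,4,7,8,9} → only 6 remains.
(9,4) = 6: row 9 has {1,2,3,4,7,8}; col 4 has {2,4,7,9}; box has {2,4,5,7,8} → only 6 remains.
(9,7) = 5: row 9 has {1,2,3,4,6,7,8}; col 7 has {1,2,4,7,8,9}; box has {1,2,3,4,6,7,8,9} → only 5 remains.
(1,1) = 2: row 1 has {1,8}; col 1 has {1,4,6,7,9}; box has {3,7,8}; main diagonal has {1,3,4,5,6,7,8,9} → only 2 remains.
(1,2) = 9: row 1 has {1,2,8}; col 2 has {2,3,4,5,6,7,8}; box has {2,3,7,8} → only 9 remains.
(1,6) = 7: row 1 has {1,2,8,9}; col 6 has {2,3,4,5,6}; box has {2,4,9} → only 7 remains.
(2,9) = 5: row 2 has {2,4,7,8,9}; col 9 has {1,2,3,4,6,7,8,9}; box has {1,2,4,7,8,9} → only 5 remains.
(3,1) = 5: row 3 has {2,3,4,7,9}; col 1 has {1,2,4,6,7,9}; box has {2,3,7,8,9} → only 5 remains.
(3,2) = 1: row 3 has {2,3,4,5,7,9}; col 2 has {2,3,4,5,6,7,8,9}; box has {2,3,5,7,8,9} → only 1 remains.
(3,5) = 6: row 3 has {1,2,3,4,5,7,9}; col 5 has {2,4,5,8,9}; box has {2,4,7,9} → only 6 remains.
(3,6) = 8: row 3 has {1,2,3,4,5,6,7,9}; col 6 has {2,3,4,5,6,7}; box has {2,4,6,7,9} → only 8 remains.
(4,5) = 7: row 4 has {1,2,3,4,5,6,8,9}; col 5 has {2,4,5,6,8,9}; box has {2,3,4,5,6,9} → only 7 remains.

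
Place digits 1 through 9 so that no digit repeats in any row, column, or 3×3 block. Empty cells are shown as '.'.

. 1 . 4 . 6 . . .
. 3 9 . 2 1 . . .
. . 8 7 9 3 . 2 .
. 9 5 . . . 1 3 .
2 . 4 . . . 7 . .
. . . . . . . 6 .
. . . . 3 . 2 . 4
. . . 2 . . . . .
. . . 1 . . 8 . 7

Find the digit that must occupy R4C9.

2

R1C3 = 2: in row 1, 2 can only go here (every other open cell in that row sees a 2).
R3C9 = 1: in row 3, 1 can only go here (every other open cell in that row sees a 1).
R5C5 = 1: in row 5, 1 can only go here (every other open cell in that row sees a 1).
R5C4 = 3: in row 5, 3 can only go here (every other open cell in that row sees a 3).
R5C2 = 6: in row 5, 6 can only go here (every other open cell in that row sees a 6).
R9C2 = 2: in row 9, 2 can only go here (every other open cell in that row sees a 2).
R2C8 = 4: in column 8, 4 can only go here (every other open cell in that column sees a 4).
R2C1 = 7: in row 2, 7 can only go here (every other open cell in that row sees a 7).
R1C1 = 5: row 1 has {1,2,4,6}; col 1 has {2,7}; box has {1,2,3,7,8,9} → only 5 remains.
R1C5 = 8: row 1 has {1,2,4,5,6}; col 5 has {1,2,3,9}; box has {1,2,3,4,6,7,9} → only 8 remains.
R2C4 = 5: row 2 has {1,2,3,4,7,9}; col 4 has {1,2,3,4,7}; box has {1,2,3,4,6,7,8,9} → only 5 remains.
R2C7 = 6: row 2 has {1,2,3,4,5,7,9}; col 7 has {1,2,7,8}; box has {1,2,4} → only 6 remains.
R2C9 = 8: row 2 has {1,2,3,4,5,6,7,9}; col 9 has {1,4,7}; box has {1,2,4,6} → only 8 remains.
R3C2 = 4: row 3 has {1,2,3,7,8,9}; col 2 has {1,2,3,6,9}; box has {1,2,3,5,7,8,9} → only 4 remains.
R3C7 = 5: row 3 has {1,2,3,4,7,8,9}; col 7 has {1,2,6,7,8}; box has {1,2,4,6,8} → only 5 remains.
R4C1 = 8: row 4 has {1,3,5,9}; col 1 has {2,5,7}; box has {2,4,5,6,9} → only 8 remains.
R4C4 = 6: row 4 has {1,3,5,8,9}; col 4 has {1,2,3,4,5,7}; box has {1,3} → only 6 remains.
R4C9 = 2: row 4 has {1,3,5,6,8,9}; col 9 has {1,4,7,8}; box has {1,3,6,7} → only 2 remains.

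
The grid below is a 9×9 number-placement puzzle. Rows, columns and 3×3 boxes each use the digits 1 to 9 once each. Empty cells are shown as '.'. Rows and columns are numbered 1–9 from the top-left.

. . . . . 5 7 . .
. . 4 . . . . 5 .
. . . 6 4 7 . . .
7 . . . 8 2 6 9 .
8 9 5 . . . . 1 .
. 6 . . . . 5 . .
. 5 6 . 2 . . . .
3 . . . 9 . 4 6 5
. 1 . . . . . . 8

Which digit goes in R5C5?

R2C2 = 7 (hidden single in row 2).
R3C1 = 5 (hidden single in row 3).
R4C4 = 5 (hidden single in row 4).
R4C3 = 1 (hidden single in row 4).
R6C8 = 8 (hidden single in row 6).
R9C5 = 5 (hidden single in row 9).
R9C6 = 6 (hidden single in row 9).
R5C5 = 6: in row 5, 6 can only go here (every other open cell in that row sees a 6).

6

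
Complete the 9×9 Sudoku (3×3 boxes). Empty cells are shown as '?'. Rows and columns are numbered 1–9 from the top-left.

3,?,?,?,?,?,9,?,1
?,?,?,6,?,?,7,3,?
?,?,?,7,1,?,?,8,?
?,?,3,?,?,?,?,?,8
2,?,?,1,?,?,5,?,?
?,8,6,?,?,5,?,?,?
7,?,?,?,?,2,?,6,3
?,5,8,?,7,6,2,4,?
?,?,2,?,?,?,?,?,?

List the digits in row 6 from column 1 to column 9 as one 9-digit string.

986245317

row 8, column 9 = 9: row 8 has {2,4,5,6,7,8}; col 9 has {1,3,8}; box has {2,3,4,6} → only 9 remains.
row 8, column 1 = 1: row 8 has {2,4,5,6,7,8,9}; col 1 has {2,3,7}; box has {2,5,7,8} → only 1 remains.
row 8, column 4 = 3: row 8 has {1,2,4,5,6,7,8,9}; col 4 has {1,6,7}; box has {2,6,7} → only 3 remains.
row 1, column 2 = 6: in row 1, 6 can only go here (every other open cell in that row sees a 6).
row 1, column 3 = 7: in row 1, 7 can only go here (every other open cell in that row sees a 7).
row 3, column 6 = 3: in row 3, 3 can only go here (every other open cell in that row sees a 3).
row 4, column 1 = 5: in row 4, 5 can only go here (every other open cell in that row sees a 5).
row 5, column 5 = 3: in row 5, 3 can only go here (every other open cell in that row sees a 3).
row 5, column 9 = 6: in row 5, 6 can only go here (every other open cell in that row sees a 6).
row 5, column 6 = 8: in row 5, 8 can only go here (every other open cell in that row sees an 8).
row 1, column 6 = 4: row 1 has {1,3,6,7,9}; col 6 has {2,3,5,6,8}; box has {1,3,6,7} → only 4 remains.
row 2, column 6 = 9: row 2 has {3,6,7}; col 6 has {2,3,4,5,6,8}; box has {1,3,4,6,7} → only 9 remains.
row 4, column 6 = 7: row 4 has {3,5,8}; col 6 has {2,3,4,5,6,8,9}; box has {1,3,5,8} → only 7 remains.
row 9, column 6 = 1: row 9 has {2}; col 6 has {2,3,4,5,6,7,8,9}; box has {2,3,6,7} → only 1 remains.
row 9, column 7 = 8: row 9 has {1,2}; col 7 has {2,5,7,9}; box has {2,3,4,6,9} → only 8 remains.
row 7, column 7 = 1: row 7 has {2,3,6,7}; col 7 has {2,5,7,8,9}; box has {2,3,4,6,8,9} → only 1 remains.
row 4, column 7 = 4: row 4 has {3,5,7,8}; col 7 has {1,2,5,7,8,9}; box has {5,6,8} → only 4 remains.
row 6, column 7 = 3: row 6 has {5,6,8}; col 7 has {1,2,4,5,7,8,9}; box has {4,5,6,8} → only 3 remains.
row 3, column 7 = 6: row 3 has {1,3,7,8}; col 7 has {1,2,3,4,5,7,8,9}; box has {1,3,7,8,9} → only 6 remains.
row 4, column 5 = 6: in row 4, 6 can only go here (every other open cell in that row sees a 6).
row 6, column 8 = 1: in row 6, 1 can only go here (every other open cell in that row sees a 1).
row 4, column 2 = 1: in row 4, 1 can only go here (every other open cell in that row sees a 1).
row 2, column 3 = 1: in row 2, 1 can only go here (every other open cell in that row sees a 1).
row 6, column 9 = 7: in row 6, 7 can only go here (every other open cell in that row sees a 7).
row 5, column 8 = 9: row 5 has {1,2,3,5,6,8}; col 8 has {1,3,4,6,8}; box has {1,3,4,5,6,7,8} → only 9 remains.
row 9, column 9 = 5: row 9 has {1,2,8}; col 9 has {1,3,6,7,8,9}; box has {1,2,3,4,6,8,9} → only 5 remains.
row 4, column 8 = 2: row 4 has {1,3,4,5,6,7,8}; col 8 has {1,3,4,6,8,9}; box has {1,3,4,5,6,7,8,9} → only 2 remains.
row 5, column 3 = 4: row 5 has {1,2,3,5,6,8,9}; col 3 has {1,2,3,6,7,8}; box has {1,2,3,5,6,8} → only 4 remains.
row 6, column 1 = 9: row 6 has {1,3,5,6,7,8}; col 1 has {1,2,3,5,7}; box has {1,2,3,4,5,6,8} → only 9 remains.
row 7, column 3 = 9: row 7 has {1,2,3,6,7}; col 3 has {1,2,3,4,6,7,8}; box has {1,2,5,7,8} → only 9 remains.
row 9, column 8 = 7: row 9 has {1,2,5,8}; col 8 has {1,2,3,4,6,8,9}; box has {1,2,3,4,5,6,8,9} → only 7 remains.
row 1, column 8 = 5: row 1 has {1,3,4,6,7,9}; col 8 has {1,2,3,4,6,7,8,9}; box has {1,3,6,7,8,9} → only 5 remains.
row 3, column 1 = 4: row 3 has {1,3,6,7,8}; col 1 has {1,2,3,5,7,9}; box has {1,3,6,7} → only 4 remains.
row 3, column 3 = 5: row 3 has {1,3,4,6,7,8}; col 3 has {1,2,3,4,6,7,8,9}; box has {1,3,4,6,7} → only 5 remains.
row 3, column 9 = 2: row 3 has {1,3,4,5,6,7,8}; col 9 has {1,3,5,6,7,8,9}; box has {1,3,5,6,7,8,9} → only 2 remains.
row 4, column 4 = 9: row 4 has {1,2,3,4,5,6,7,8}; col 4 has {1,3,6,7}; box has {1,3,5,6,7,8} → only 9 remains.
row 5, column 2 = 7: row 5 has {1,2,3,4,5,6,8,9}; col 2 has {1,5,6,8}; box has {1,2,3,4,5,6,8,9} → only 7 remains.
row 7, column 2 = 4: row 7 has {1,2,3,6,7,9}; col 2 has {1,5,6,7,8}; box has {1,2,5,7,8,9} → only 4 remains.
row 9, column 1 = 6: row 9 has {1,2,5,7,8}; col 1 has {1,2,3,4,5,7,9}; box has {1,2,4,5,7,8,9} → only 6 remains.
row 9, column 2 = 3: row 9 has {1,2,5,6,7,8}; col 2 has {1,4,5,6,7,8}; box has {1,2,4,5,6,7,8,9} → only 3 remains.
row 9, column 4 = 4: row 9 has {1,2,3,5,6,7,8}; col 4 has {1,3,6,7,9}; box has {1,2,3,6,7} → only 4 remains.
row 9, column 5 = 9: row 9 has {1,2,3,4,5,6,7,8}; col 5 has {1,3,6,7}; box has {1,2,3,4,6,7} → only 9 remains.
row 2, column 1 = 8: row 2 has {1,3,6,7,9}; col 1 has {1,2,3,4,5,6,7,9}; box has {1,3,4,5,6,7} → only 8 remains.
row 2, column 2 = 2: row 2 has {1,3,6,7,8,9}; col 2 has {1,3,4,5,6,7,8}; box has {1,3,4,5,6,7,8} → only 2 remains.
row 2, column 5 = 5: row 2 has {1,2,3,6,7,8,9}; col 5 has {1,3,6,7,9}; box has {1,3,4,6,7,9} → only 5 remains.
row 2, column 9 = 4: row 2 has {1,2,3,5,6,7,8,9}; col 9 has {1,2,3,5,6,7,8,9}; box has {1,2,3,5,6,7,8,9} → only 4 remains.
row 3, column 2 = 9: row 3 has {1,2,3,4,5,6,7,8}; col 2 has {1,2,3,4,5,6,7,8}; box has {1,2,3,4,5,6,7,8} → only 9 remains.
row 6, column 4 = 2: row 6 has {1,3,5,6,7,8,9}; col 4 has {1,3,4,6,7,9}; box has {1,3,5,6,7,8,9} → only 2 remains.
row 6, column 5 = 4: row 6 has {1,2,3,5,6,7,8,9}; col 5 has {1,3,5,6,7,9}; box has {1,2,3,5,6,7,8,9} → only 4 remains.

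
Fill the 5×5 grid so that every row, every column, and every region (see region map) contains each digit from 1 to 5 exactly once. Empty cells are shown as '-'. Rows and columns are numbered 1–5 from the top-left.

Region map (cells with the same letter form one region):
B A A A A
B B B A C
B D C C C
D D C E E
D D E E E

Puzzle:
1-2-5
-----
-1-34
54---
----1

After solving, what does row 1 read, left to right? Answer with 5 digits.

R1C2 = 3: row 1 has {1,2,5}; col 2 has {1,4}; region has {2,5} → only 3 remains.
R1C4 = 4: row 1 has {1,2,3,5}; col 4 has {3}; region has {2,3,5} → only 4 remains.

13245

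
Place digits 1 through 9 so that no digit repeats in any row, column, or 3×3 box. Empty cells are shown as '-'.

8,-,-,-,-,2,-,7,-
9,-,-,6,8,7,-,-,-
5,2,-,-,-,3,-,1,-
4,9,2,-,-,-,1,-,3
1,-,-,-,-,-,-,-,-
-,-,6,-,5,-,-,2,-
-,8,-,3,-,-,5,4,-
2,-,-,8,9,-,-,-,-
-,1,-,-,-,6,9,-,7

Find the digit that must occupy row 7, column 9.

row 3, column 5 = 4 (sole candidate).
row 4, column 4 = 7 (sole candidate).
row 4, column 5 = 6 (sole candidate).
row 4, column 6 = 8 (sole candidate).
row 4, column 8 = 5 (sole candidate).
row 7, column 6 = 1 (sole candidate).
row 9, column 1 = 3 (sole candidate).
row 9, column 5 = 2 (sole candidate).
row 9, column 8 = 8 (sole candidate).
row 1, column 5 = 1 (sole candidate).
row 2, column 8 = 3 (sole candidate).
row 3, column 3 = 7 (sole candidate).
row 3, column 4 = 9 (sole candidate).
row 5, column 5 = 3 (sole candidate).
row 6, column 1 = 7 (sole candidate).
row 6, column 2 = 3 (sole candidate).
row 7, column 1 = 6 (sole candidate).
row 7, column 3 = 9 (sole candidate).
row 7, column 5 = 7 (sole candidate).
row 7, column 9 = 2: row 7 has {1,3,4,5,6,7,8,9}; col 9 has {3,7}; box has {4,5,7,8,9} → only 2 remains.

2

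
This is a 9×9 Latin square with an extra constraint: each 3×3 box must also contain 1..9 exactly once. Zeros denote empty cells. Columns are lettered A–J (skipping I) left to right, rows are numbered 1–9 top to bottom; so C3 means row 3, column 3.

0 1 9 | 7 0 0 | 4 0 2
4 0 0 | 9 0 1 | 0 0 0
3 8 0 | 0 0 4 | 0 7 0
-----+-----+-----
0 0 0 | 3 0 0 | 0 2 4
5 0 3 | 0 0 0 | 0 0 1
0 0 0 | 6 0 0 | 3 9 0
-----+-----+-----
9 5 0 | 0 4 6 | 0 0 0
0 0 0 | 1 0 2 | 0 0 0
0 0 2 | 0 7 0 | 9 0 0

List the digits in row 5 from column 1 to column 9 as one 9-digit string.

593427861

A1 = 6 (sole candidate).
C3 = 5 (sole candidate).
D3 = 2 (sole candidate).
E3 = 6 (sole candidate).
G3 = 1 (sole candidate).
J3 = 9 (sole candidate).
D7 = 8 (sole candidate).
D9 = 5 (sole candidate).
F9 = 3 (sole candidate).
C2 = 7 (sole candidate).
D5 = 4: row 5 has {1,3,5}; col 4 has {1,2,3,5,6,7,8,9}; box has {3,6} → only 4 remains.
C7 = 1 (sole candidate).
H7 = 3 (sole candidate).
J7 = 7 (sole candidate).
E8 = 9 (sole candidate).
A9 = 8 (sole candidate).
J9 = 6 (sole candidate).
B2 = 2 (sole candidate).
G7 = 2 (sole candidate).
A8 = 7 (sole candidate).
B9 = 4 (sole candidate).
H9 = 1 (sole candidate).
A4 = 1 (sole candidate).
A6 = 2 (sole candidate).
B6 = 7 (sole candidate).
C8 = 6 (sole candidate).
C4 = 8 (sole candidate).
E4 = 5 (sole candidate).
C6 = 4 (sole candidate).
F6 = 8 (sole candidate).
J6 = 5 (sole candidate).
B8 = 3 (sole candidate).
J8 = 8 (sole candidate).
F1 = 5 (sole candidate).
H1 = 8 (sole candidate).
J2 = 3 (sole candidate).
E5 = 2: row 5 has {1,3,4,5}; col 5 has {4,5,6,7,9}; box has {3,4,5,6,8} → only 2 remains.
H5 = 6: row 5 has {1,2,3,4,5}; col 8 has {1,2,3,7,8,9}; box has {1,2,3,4,5,9} → only 6 remains.
E6 = 1 (sole candidate).
G8 = 5 (sole candidate).
H8 = 4 (sole candidate).
E1 = 3 (sole candidate).
E2 = 8 (sole candidate).
G2 = 6 (sole candidate).
H2 = 5 (sole candidate).
G4 = 7 (sole candidate).
B5 = 9: row 5 has {1,2,3,4,5,6}; col 2 has {1,2,3,4,5,7,8}; box has {1,2,3,4,5,7,8} → only 9 remains.
F5 = 7: row 5 has {1,2,3,4,5,6,9}; col 6 has {1,2,3,4,5,6,8}; box has {1,2,3,4,5,6,8} → only 7 remains.
G5 = 8: row 5 has {1,2,3,4,5,6,7,9}; col 7 has {1,2,3,4,5,6,7,9}; box has {1,2,3,4,5,6,7,9} → only 8 remains.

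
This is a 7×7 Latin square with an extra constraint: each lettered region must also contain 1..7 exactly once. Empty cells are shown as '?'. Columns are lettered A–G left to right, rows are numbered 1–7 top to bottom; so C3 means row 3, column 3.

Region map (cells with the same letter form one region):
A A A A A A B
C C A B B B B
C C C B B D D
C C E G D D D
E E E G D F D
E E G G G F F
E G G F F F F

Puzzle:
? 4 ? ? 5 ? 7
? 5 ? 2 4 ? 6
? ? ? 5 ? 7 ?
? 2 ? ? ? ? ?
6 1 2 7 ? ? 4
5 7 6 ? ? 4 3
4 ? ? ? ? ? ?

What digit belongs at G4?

C4 = 3: row 4 has {2}; col 3 has {2,6}; region has {1,2,4,5,6,7} → only 3 remains.
E5 = 3: row 5 has {1,2,4,6,7}; col 5 has {4,5}; region has {4,7} → only 3 remains.
F5 = 5: row 5 has {1,2,3,4,6,7}; col 6 has {4,7}; region has {3,4} → only 5 remains.
D6 = 1: row 6 has {3,4,5,6,7}; col 4 has {2,5,7}; region has {6,7} → only 1 remains.
E6 = 2: row 6 has {1,3,4,5,6,7}; col 5 has {3,4,5}; region has {1,6,7} → only 2 remains.
B7 = 3: row 7 has {4}; col 2 has {1,2,4,5,7}; region has {1,2,6,7} → only 3 remains.
C7 = 5: row 7 has {3,4}; col 3 has {2,3,6}; region has {1,2,3,6,7} → only 5 remains.
D7 = 6: row 7 has {3,4,5}; col 4 has {1,2,5,7}; region has {3,4,5} → only 6 remains.
C1 = 1: row 1 has {4,5,7}; col 3 has {2,3,5,6}; region has {4,5} → only 1 remains.
D1 = 3: row 1 has {1,4,5,7}; col 4 has {1,2,5,6,7}; region has {1,4,5} → only 3 remains.
C2 = 7: row 2 has {2,4,5,6}; col 3 has {1,2,3,5,6}; region has {1,3,4,5} → only 7 remains.
B3 = 6: row 3 has {5,7}; col 2 has {1,2,3,4,5,7}; region has {2,5} → only 6 remains.
C3 = 4: row 3 has {5,6,7}; col 3 has {1,2,3,5,6,7}; region has {2,5,6} → only 4 remains.
E3 = 1: row 3 has {4,5,6,7}; col 5 has {2,3,4,5}; region has {2,4,5,6,7} → only 1 remains.
G3 = 2: row 3 has {1,4,5,6,7}; col 7 has {3,4,6,7}; region has {3,4,7} → only 2 remains.
D4 = 4: row 4 has {2,3}; col 4 has {1,2,3,5,6,7}; region has {1,2,3,5,6,7} → only 4 remains.
E4 = 6: row 4 has {2,3,4}; col 5 has {1,2,3,4,5}; region has {2,3,4,7} → only 6 remains.
F4 = 1: row 4 has {2,3,4,6}; col 6 has {4,5,7}; region has {2,3,4,6,7} → only 1 remains.
G4 = 5: row 4 has {1,2,3,4,6}; col 7 has {2,3,4,6,7}; region has {1,2,3,4,6,7} → only 5 remains.

5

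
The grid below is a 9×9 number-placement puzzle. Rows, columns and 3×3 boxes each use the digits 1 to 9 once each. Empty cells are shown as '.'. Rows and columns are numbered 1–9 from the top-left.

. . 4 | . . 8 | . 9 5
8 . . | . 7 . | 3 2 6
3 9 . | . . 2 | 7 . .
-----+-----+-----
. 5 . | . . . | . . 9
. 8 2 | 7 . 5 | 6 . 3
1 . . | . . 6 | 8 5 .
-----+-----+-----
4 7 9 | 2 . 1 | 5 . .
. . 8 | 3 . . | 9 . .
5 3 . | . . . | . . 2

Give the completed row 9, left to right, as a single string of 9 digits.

r1c7 = 1: row 1 has {4,5,8,9}; col 7 has {3,5,6,7,8,9}; box has {2,3,5,6,7,9} → only 1 remains.
r2c2 = 1: row 2 has {2,3,6,7,8}; col 2 has {3,5,7,8,9}; box has {3,4,8,9} → only 1 remains.
r2c3 = 5: row 2 has {1,2,3,6,7,8}; col 3 has {2,4,8,9}; box has {1,3,4,8,9} → only 5 remains.
r3c3 = 6: row 3 has {2,3,7,9}; col 3 has {2,4,5,8,9}; box has {1,3,4,5,8,9} → only 6 remains.
r5c1 = 9: row 5 has {2,3,5,6,7,8}; col 1 has {1,3,4,5,8}; box has {1,2,5,8} → only 9 remains.
r6c2 = 4: row 6 has {1,5,6,8}; col 2 has {1,3,5,7,8,9}; box has {1,2,5,8,9} → only 4 remains.
r6c4 = 9: row 6 has {1,4,5,6,8}; col 4 has {2,3,7}; box has {5,6,7} → only 9 remains.
r6c9 = 7: row 6 has {1,4,5,6,8,9}; col 9 has {2,3,5,6,9}; box has {3,5,6,8,9} → only 7 remains.
r7c9 = 8: row 7 has {1,2,4,5,7,9}; col 9 has {2,3,5,6,7,9}; box has {2,5,9} → only 8 remains.
r9c3 = 1: row 9 has {2,3,5}; col 3 has {2,4,5,6,8,9}; box has {3,4,5,7,8,9} → only 1 remains.
r9c7 = 4: row 9 has {1,2,3,5}; col 7 has {1,3,5,6,7,8,9}; box has {2,5,8,9} → only 4 remains.
r1c2 = 2: row 1 has {1,4,5,8,9}; col 2 has {1,3,4,5,7,8,9}; box has {1,3,4,5,6,8,9} → only 2 remains.
r1c4 = 6: row 1 has {1,2,4,5,8,9}; col 4 has {2,3,7,9}; box has {2,7,8} → only 6 remains.
r1c5 = 3: row 1 has {1,2,4,5,6,8,9}; col 5 has {7}; box has {2,6,7,8} → only 3 remains.
r2c4 = 4: row 2 has {1,2,3,5,6,7,8}; col 4 has {2,3,6,7,9}; box has {2,3,6,7,8} → only 4 remains.
r2c6 = 9: row 2 has {1,2,3,4,5,6,7,8}; col 6 has {1,2,5,6,8}; box has {2,3,4,6,7,8} → only 9 remains.
r3c9 = 4: row 3 has {2,3,6,7,9}; col 9 has {2,3,5,6,7,8,9}; box has {1,2,3,5,6,7,9} → only 4 remains.
r4c7 = 2: row 4 has {5,9}; col 7 has {1,3,4,5,6,7,8,9}; box has {3,5,6,7,8,9} → only 2 remains.
r6c3 = 3: row 6 has {1,4,5,6,7,8,9}; col 3 has {1,2,4,5,6,8,9}; box has {1,2,4,5,8,9} → only 3 remains.
r6c5 = 2: row 6 has {1,3,4,5,6,7,8,9}; col 5 has {3,7}; box has {5,6,7,9} → only 2 remains.
r7c5 = 6: row 7 has {1,2,4,5,7,8,9}; col 5 has {2,3,7}; box has {1,2,3} → only 6 remains.
r7c8 = 3: row 7 has {1,2,4,5,6,7,8,9}; col 8 has {2,5,9}; box has {2,4,5,8,9} → only 3 remains.
r8c2 = 6: row 8 has {3,8,9}; col 2 has {1,2,3,4,5,7,8,9}; box has {1,3,4,5,7,8,9} → only 6 remains.
r8c9 = 1: row 8 has {3,6,8,9}; col 9 has {2,3,4,5,6,7,8,9}; box has {2,3,4,5,8,9} → only 1 remains.
r9c4 = 8: row 9 has {1,2,3,4,5}; col 4 has {2,3,4,6,7,9}; box has {1,2,3,6} → only 8 remains.
r9c5 = 9: row 9 has {1,2,3,4,5,8}; col 5 has {2,3,6,7}; box has {1,2,3,6,8} → only 9 remains.
r9c6 = 7: row 9 has {1,2,3,4,5,8,9}; col 6 has {1,2,5,6,8,9}; box has {1,2,3,6,8,9} → only 7 remains.
r9c8 = 6: row 9 has {1,2,3,4,5,7,8,9}; col 8 has {2,3,5,9}; box has {1,2,3,4,5,8,9} → only 6 remains.

531897462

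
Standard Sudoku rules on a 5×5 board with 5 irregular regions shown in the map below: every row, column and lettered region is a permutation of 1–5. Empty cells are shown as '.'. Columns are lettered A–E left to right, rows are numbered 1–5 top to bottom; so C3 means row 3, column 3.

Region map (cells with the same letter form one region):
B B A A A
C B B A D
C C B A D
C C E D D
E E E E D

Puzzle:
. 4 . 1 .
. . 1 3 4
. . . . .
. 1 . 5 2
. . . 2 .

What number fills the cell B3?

3

E1 = 5 (sole candidate).
D3 = 4 (sole candidate).
C1 = 2 (sole candidate).
A1 = 3 (sole candidate).
C3 = 5 (sole candidate).
A4 = 4 (sole candidate).
C4 = 3 (sole candidate).
B5 = 5 (sole candidate).
C5 = 4 (sole candidate).
B2 = 2 (sole candidate).
A3 = 2 (sole candidate).
B3 = 3: row 3 has {2,4,5}; col 2 has {1,2,4,5}; region has {1,2,4} → only 3 remains.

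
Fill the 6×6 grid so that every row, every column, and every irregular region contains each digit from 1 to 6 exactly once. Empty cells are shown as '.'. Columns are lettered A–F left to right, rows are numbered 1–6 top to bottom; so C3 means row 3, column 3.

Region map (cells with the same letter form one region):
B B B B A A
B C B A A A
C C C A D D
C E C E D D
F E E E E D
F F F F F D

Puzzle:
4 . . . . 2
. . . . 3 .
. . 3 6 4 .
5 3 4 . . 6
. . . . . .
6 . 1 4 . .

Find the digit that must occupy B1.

5

D1 = 3 (hidden single in row 1).
F2 = 4 (hidden single in row 2).
F3 = 5 (hidden single in row 3).
F6 = 3 (sole candidate).
F5 = 1 (sole candidate).
E4 = 2 (sole candidate).
E6 = 5 (sole candidate).
E1 = 1 (sole candidate).
D2 = 5 (sole candidate).
D4 = 1 (sole candidate).
D5 = 2 (sole candidate).
E5 = 6 (sole candidate).
B6 = 2 (sole candidate).
B3 = 1 (sole candidate).
A5 = 3 (sole candidate).
C5 = 5 (sole candidate).
C1 = 6 (sole candidate).
B2 = 6 (sole candidate).
C2 = 2 (sole candidate).
A3 = 2 (sole candidate).
B5 = 4 (sole candidate).
B1 = 5: row 1 has {1,2,3,4,6}; col 2 has {1,2,3,4,6}; region has {2,3,4,6} → only 5 remains.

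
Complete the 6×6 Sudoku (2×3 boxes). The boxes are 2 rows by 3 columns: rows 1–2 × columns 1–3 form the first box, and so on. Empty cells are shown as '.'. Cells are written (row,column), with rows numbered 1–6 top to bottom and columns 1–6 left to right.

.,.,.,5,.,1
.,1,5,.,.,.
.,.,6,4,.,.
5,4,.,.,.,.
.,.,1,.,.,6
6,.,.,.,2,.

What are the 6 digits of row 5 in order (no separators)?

(5,4) = 3: row 5 has {1,6}; col 4 has {4,5}; box has {2,6} → only 3 remains.
(6,4) = 1 (sole candidate).
(4,5) = 1 (hidden single in row 4).
(3,1) = 1 (hidden single in row 3).
(4,4) = 6 (hidden single in row 4).
(2,4) = 2 (sole candidate).
(2,5) = 6 (hidden single in row 2).
(1,2) = 6 (hidden single in row 1).
Singles propagation stalls; (5,1) is still open with candidates {2,4}.
  Try (5,1) = 4: this forces (2,1)=3, (2,6)=4; then row 6 has no cell left for 4 — contradiction.
So (5,1) = 2.
(5,2) = 5: row 5 has {1,2,3,6}; col 2 has {1,4,6}; box has {1,2,6} → only 5 remains.
(5,5) = 4: row 5 has {1,2,3,5,6}; col 5 has {1,2,6}; box has {1,2,3,6} → only 4 remains.

251346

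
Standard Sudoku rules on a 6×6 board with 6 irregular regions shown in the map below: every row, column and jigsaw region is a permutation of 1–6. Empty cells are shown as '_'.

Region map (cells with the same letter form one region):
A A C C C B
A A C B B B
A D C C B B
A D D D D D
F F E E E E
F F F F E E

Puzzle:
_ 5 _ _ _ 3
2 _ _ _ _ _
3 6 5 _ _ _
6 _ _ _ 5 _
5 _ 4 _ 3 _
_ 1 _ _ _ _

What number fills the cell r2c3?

r2c2 = 4 (sole candidate).
r5c2 = 2 (sole candidate).
r6c1 = 4 (sole candidate).
r1c1 = 1 (sole candidate).
r4c2 = 3 (sole candidate).
r2c3 = 3: in row 2, 3 can only go here (every other open cell in that row sees a 3).

3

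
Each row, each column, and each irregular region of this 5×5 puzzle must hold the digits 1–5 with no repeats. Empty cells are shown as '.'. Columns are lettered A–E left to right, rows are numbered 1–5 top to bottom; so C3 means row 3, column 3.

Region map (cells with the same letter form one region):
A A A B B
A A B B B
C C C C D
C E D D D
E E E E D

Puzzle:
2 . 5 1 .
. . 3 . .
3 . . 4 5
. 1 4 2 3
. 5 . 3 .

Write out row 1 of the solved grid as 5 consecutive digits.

23514

E1 = 4: row 1 has {1,2,5}; col 5 has {3,5}; region has {1,3} → only 4 remains.
B2 = 4: row 2 has {3}; col 2 has {1,5}; region has {2,5} → only 4 remains.
D2 = 5: row 2 has {3,4}; col 4 has {1,2,3,4}; region has {1,3,4} → only 5 remains.
E2 = 2: row 2 has {3,4,5}; col 5 has {3,4,5}; region has {1,3,4,5} → only 2 remains.
B3 = 2: row 3 has {3,4,5}; col 2 has {1,4,5}; region has {3,4} → only 2 remains.
C3 = 1: row 3 has {2,3,4,5}; col 3 has {3,4,5}; region has {2,3,4} → only 1 remains.
A4 = 5: row 4 has {1,2,3,4}; col 1 has {2,3}; region has {1,2,3,4} → only 5 remains.
A5 = 4: row 5 has {3,5}; col 1 has {2,3,5}; region has {1,3,5} → only 4 remains.
C5 = 2: row 5 has {3,4,5}; col 3 has {1,3,4,5}; region has {1,3,4,5} → only 2 remains.
E5 = 1: row 5 has {2,3,4,5}; col 5 has {2,3,4,5}; region has {2,3,4,5} → only 1 remains.
B1 = 3: row 1 has {1,2,4,5}; col 2 has {1,2,4,5}; region has {2,4,5} → only 3 remains.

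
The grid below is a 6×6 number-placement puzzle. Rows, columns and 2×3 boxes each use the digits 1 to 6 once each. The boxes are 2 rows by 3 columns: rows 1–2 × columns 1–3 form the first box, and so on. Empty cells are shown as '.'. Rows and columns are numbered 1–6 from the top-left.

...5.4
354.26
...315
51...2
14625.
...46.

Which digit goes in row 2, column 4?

row 1, column 5 = 3: row 1 has {4,5}; col 5 has {1,2,5,6}; box has {2,4,5,6} → only 3 remains.
row 2, column 4 = 1: row 2 has {2,3,4,5,6}; col 4 has {2,3,4,5}; box has {2,3,4,5,6} → only 1 remains.

1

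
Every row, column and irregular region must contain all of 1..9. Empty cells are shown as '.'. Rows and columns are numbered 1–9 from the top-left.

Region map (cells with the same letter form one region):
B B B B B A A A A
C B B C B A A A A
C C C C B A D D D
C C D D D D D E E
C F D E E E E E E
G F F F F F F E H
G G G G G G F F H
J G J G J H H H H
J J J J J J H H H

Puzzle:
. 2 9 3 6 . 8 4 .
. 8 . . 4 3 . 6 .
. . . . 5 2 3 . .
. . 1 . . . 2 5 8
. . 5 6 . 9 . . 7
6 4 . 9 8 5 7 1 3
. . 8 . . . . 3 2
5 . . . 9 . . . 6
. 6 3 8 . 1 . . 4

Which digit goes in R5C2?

R1C6 = 7 (sole candidate).
R2C3 = 7 (sole candidate).
R3C9 = 9 (sole candidate).
R4C5 = 7 (sole candidate).
R5C2 = 1: row 5 has {5,6,7,9}; col 2 has {2,4,6,8}; region has {3,4,5,7,8,9} → only 1 remains.

1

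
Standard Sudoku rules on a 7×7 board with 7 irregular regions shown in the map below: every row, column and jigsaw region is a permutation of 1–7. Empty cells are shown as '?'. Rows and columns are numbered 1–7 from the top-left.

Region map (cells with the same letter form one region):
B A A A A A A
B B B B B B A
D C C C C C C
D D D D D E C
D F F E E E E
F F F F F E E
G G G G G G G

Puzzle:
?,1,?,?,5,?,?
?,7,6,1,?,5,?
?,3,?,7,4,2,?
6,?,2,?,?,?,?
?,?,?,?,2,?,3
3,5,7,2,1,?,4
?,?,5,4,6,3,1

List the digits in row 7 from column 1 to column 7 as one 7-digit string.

R2C5 = 3: row 2 has {1,5,6,7}; col 5 has {1,2,4,5,6}; region has {1,5,6,7} → only 3 remains.
R2C7 = 2: row 2 has {1,3,5,6,7}; col 7 has {1,3,4}; region has {1,5} → only 2 remains.
R3C3 = 1: row 3 has {2,3,4,7}; col 3 has {2,5,6,7}; region has {2,3,4,7} → only 1 remains.
R4C2 = 4: row 4 has {2,6}; col 2 has {1,3,5,7}; region has {2,6} → only 4 remains.
R4C5 = 7: row 4 has {2,4,6}; col 5 has {1,2,3,4,5,6}; region has {2,4,6} → only 7 remains.
R4C6 = 1: row 4 has {2,4,6,7}; col 6 has {2,3,5}; region has {2,3,4} → only 1 remains.
R4C7 = 5: row 4 has {1,2,4,6,7}; col 7 has {1,2,3,4}; region has {1,2,3,4,7} → only 5 remains.
R5C2 = 6: row 5 has {2,3}; col 2 has {1,3,4,5,7}; region has {1,2,3,5,7} → only 6 remains.
R5C3 = 4: row 5 has {2,3,6}; col 3 has {1,2,5,6,7}; region has {1,2,3,5,6,7} → only 4 remains.
R5C4 = 5: row 5 has {2,3,4,6}; col 4 has {1,2,4,7}; region has {1,2,3,4} → only 5 remains.
R5C6 = 7: row 5 has {2,3,4,5,6}; col 6 has {1,2,3,5}; region has {1,2,3,4,5} → only 7 remains.
R6C6 = 6: row 6 has {1,2,3,4,5,7}; col 6 has {1,2,3,5,7}; region has {1,2,3,4,5,7} → only 6 remains.
R7C2 = 2: row 7 has {1,3,4,5,6}; col 2 has {1,3,4,5,6,7}; region has {1,3,4,5,6} → only 2 remains.
R1C3 = 3: row 1 has {1,5}; col 3 has {1,2,4,5,6,7}; region has {1,2,5} → only 3 remains.
R1C4 = 6: row 1 has {1,3,5}; col 4 has {1,2,4,5,7}; region has {1,2,3,5} → only 6 remains.
R1C6 = 4: row 1 has {1,3,5,6}; col 6 has {1,2,3,5,6,7}; region has {1,2,3,5,6} → only 4 remains.
R1C7 = 7: row 1 has {1,3,4,5,6}; col 7 has {1,2,3,4,5}; region has {1,2,3,4,5,6} → only 7 remains.
R2C1 = 4: row 2 has {1,2,3,5,6,7}; col 1 has {3,6}; region has {1,3,5,6,7} → only 4 remains.
R3C1 = 5: row 3 has {1,2,3,4,7}; col 1 has {3,4,6}; region has {2,4,6,7} → only 5 remains.
R3C7 = 6: row 3 has {1,2,3,4,5,7}; col 7 has {1,2,3,4,5,7}; region has {1,2,3,4,5,7} → only 6 remains.
R4C4 = 3: row 4 has {1,2,4,5,6,7}; col 4 has {1,2,4,5,6,7}; region has {2,4,5,6,7} → only 3 remains.
R5C1 = 1: row 5 has {2,3,4,5,6,7}; col 1 has {3,4,5,6}; region has {2,3,4,5,6,7} → only 1 remains.
R7C1 = 7: row 7 has {1,2,3,4,5,6}; col 1 has {1,3,4,5,6}; region has {1,2,3,4,5,6} → only 7 remains.

7254631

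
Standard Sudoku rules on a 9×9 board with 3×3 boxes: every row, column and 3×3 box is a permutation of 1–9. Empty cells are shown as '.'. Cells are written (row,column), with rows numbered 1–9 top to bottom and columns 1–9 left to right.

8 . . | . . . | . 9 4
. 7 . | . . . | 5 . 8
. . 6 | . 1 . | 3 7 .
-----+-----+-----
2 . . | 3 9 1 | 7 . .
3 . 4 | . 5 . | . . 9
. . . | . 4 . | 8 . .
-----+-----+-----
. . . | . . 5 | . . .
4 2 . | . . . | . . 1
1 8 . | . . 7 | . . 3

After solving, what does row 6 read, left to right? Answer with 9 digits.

(2,1) = 9: row 2 has {5,7,8}; col 1 has {1,2,3,4,8}; box has {6,7,8} → only 9 remains.
(3,1) = 5: row 3 has {1,3,6,7}; col 1 has {1,2,3,4,8,9}; box has {6,7,8,9} → only 5 remains.
(3,2) = 4: row 3 has {1,3,5,6,7}; col 2 has {2,7,8}; box has {5,6,7,8,9} → only 4 remains.
(3,9) = 2: row 3 has {1,3,4,5,6,7}; col 9 has {1,3,4,8,9}; box has {3,4,5,7,8,9} → only 2 remains.
(1,4) = 5: in row 1, 5 can only go here (every other open cell in that row sees a 5).
(1,5) = 7: in row 1, 7 can only go here (every other open cell in that row sees a 7).
(4,3) = 8: in row 4, 8 can only go here (every other open cell in that row sees an 8).
(4,8) = 4: in row 4, 4 can only go here (every other open cell in that row sees a 4).
(5,4) = 7: in row 5, 7 can only go here (every other open cell in that row sees a 7).
(5,6) = 8: in row 5, 8 can only go here (every other open cell in that row sees an 8).
(3,6) = 9: row 3 has {1,2,3,4,5,6,7}; col 6 has {1,5,7,8}; box has {1,5,7} → only 9 remains.
(3,4) = 8: row 3 has {1,2,3,4,5,6,7,9}; col 4 has {3,5,7}; box has {1,5,7,9} → only 8 remains.
(6,8) = 3: in row 6, 3 can only go here (every other open cell in that row sees a 3).
(7,4) = 1: in row 7, 1 can only go here (every other open cell in that row sees a 1).
(7,7) = 4: in row 7, 4 can only go here (every other open cell in that row sees a 4).
(8,3) = 7: in row 8, 7 can only go here (every other open cell in that row sees a 7).
(7,1) = 6: row 7 has {1,4,5}; col 1 has {1,2,3,4,5,8,9}; box has {1,2,4,7,8} → only 6 remains.
(7,9) = 7: row 7 has {1,4,5,6}; col 9 has {1,2,3,4,8,9}; box has {1,3,4} → only 7 remains.
(6,1) = 7: row 6 has {3,4,8}; col 1 has {1,2,3,4,5,6,8,9}; box has {2,3,4,8} → only 7 remains.
(8,8) = 5: in row 8, 5 can only go here (every other open cell in that row sees a 5).
(8,5) = 8: in row 8, 8 can only go here (every other open cell in that row sees an 8).
(7,8) = 8: in row 7, 8 can only go here (every other open cell in that row sees an 8).
(7,5) = 2: in row 7, 2 can only go here (every other open cell in that row sees a 2).
(9,5) = 6: row 9 has {1,3,7,8}; col 5 has {1,2,4,5,7,8,9}; box has {1,2,5,7,8} → only 6 remains.
(9,8) = 2: row 9 has {1,3,6,7,8}; col 8 has {3,4,5,7,8,9}; box has {1,3,4,5,7,8} → only 2 remains.
(2,5) = 3: row 2 has {5,7,8,9}; col 5 has {1,2,4,5,6,7,8,9}; box has {1,5,7,8,9} → only 3 remains.
(8,4) = 9: row 8 has {1,2,4,5,7,8}; col 4 has {1,3,5,7,8}; box has {1,2,5,6,7,8} → only 9 remains.
(8,6) = 3: row 8 has {1,2,4,5,7,8,9}; col 6 has {1,5,7,8,9}; box has {1,2,5,6,7,8,9} → only 3 remains.
(8,7) = 6: row 8 has {1,2,3,4,5,7,8,9}; col 7 has {3,4,5,7,8}; box has {1,2,3,4,5,7,8} → only 6 remains.
(9,4) = 4: row 9 has {1,2,3,6,7,8}; col 4 has {1,3,5,7,8,9}; box has {1,2,3,5,6,7,8,9} → only 4 remains.
(9,7) = 9: row 9 has {1,2,3,4,6,7,8}; col 7 has {3,4,5,6,7,8}; box has {1,2,3,4,5,6,7,8} → only 9 remains.
(1,7) = 1: row 1 has {4,5,7,8,9}; col 7 has {3,4,5,6,7,8,9}; box has {2,3,4,5,7,8,9} → only 1 remains.
(2,8) = 6: row 2 has {3,5,7,8,9}; col 8 has {2,3,4,5,7,8,9}; box has {1,2,3,4,5,7,8,9} → only 6 remains.
(5,7) = 2: row 5 has {3,4,5,7,8,9}; col 7 has {1,3,4,5,6,7,8,9}; box has {3,4,7,8,9} → only 2 remains.
(5,8) = 1: row 5 has {2,3,4,5,7,8,9}; col 8 has {2,3,4,5,6,7,8,9}; box has {2,3,4,7,8,9} → only 1 remains.
(9,3) = 5: row 9 has {1,2,3,4,6,7,8,9}; col 3 has {4,6,7,8}; box has {1,2,4,6,7,8} → only 5 remains.
(1,2) = 3: row 1 has {1,4,5,7,8,9}; col 2 has {2,4,7,8}; box has {4,5,6,7,8,9} → only 3 remains.
(1,3) = 2: row 1 has {1,3,4,5,7,8,9}; col 3 has {4,5,6,7,8}; box has {3,4,5,6,7,8,9} → only 2 remains.
(1,6) = 6: row 1 has {1,2,3,4,5,7,8,9}; col 6 has {1,3,5,7,8,9}; box has {1,3,5,7,8,9} → only 6 remains.
(2,3) = 1: row 2 has {3,5,6,7,8,9}; col 3 has {2,4,5,6,7,8}; box has {2,3,4,5,6,7,8,9} → only 1 remains.
(2,4) = 2: row 2 has {1,3,5,6,7,8,9}; col 4 has {1,3,4,5,7,8,9}; box has {1,3,5,6,7,8,9} → only 2 remains.
(2,6) = 4: row 2 has {1,2,3,5,6,7,8,9}; col 6 has {1,3,5,6,7,8,9}; box has {1,2,3,5,6,7,8,9} → only 4 remains.
(5,2) = 6: row 5 has {1,2,3,4,5,7,8,9}; col 2 has {2,3,4,7,8}; box has {2,3,4,7,8} → only 6 remains.
(6,3) = 9: row 6 has {3,4,7,8}; col 3 has {1,2,4,5,6,7,8}; box has {2,3,4,6,7,8} → only 9 remains.
(6,4) = 6: row 6 has {3,4,7,8,9}; col 4 has {1,2,3,4,5,7,8,9}; box has {1,3,4,5,7,8,9} → only 6 remains.
(6,6) = 2: row 6 has {3,4,6,7,8,9}; col 6 has {1,3,4,5,6,7,8,9}; box has {1,3,4,5,6,7,8,9} → only 2 remains.
(6,9) = 5: row 6 has {2,3,4,6,7,8,9}; col 9 has {1,2,3,4,7,8,9}; box has {1,2,3,4,7,8,9} → only 5 remains.
(7,2) = 9: row 7 has {1,2,4,5,6,7,8}; col 2 has {2,3,4,6,7,8}; box has {1,2,4,5,6,7,8} → only 9 remains.
(7,3) = 3: row 7 has {1,2,4,5,6,7,8,9}; col 3 has {1,2,4,5,6,7,8,9}; box has {1,2,4,5,6,7,8,9} → only 3 remains.
(4,2) = 5: row 4 has {1,2,3,4,7,8,9}; col 2 has {2,3,4,6,7,8,9}; box has {2,3,4,6,7,8,9} → only 5 remains.
(4,9) = 6: row 4 has {1,2,3,4,5,7,8,9}; col 9 has {1,2,3,4,5,7,8,9}; box has {1,2,3,4,5,7,8,9} → only 6 remains.
(6,2) = 1: row 6 has {2,3,4,5,6,7,8,9}; col 2 has {2,3,4,5,6,7,8,9}; box has {2,3,4,5,6,7,8,9} → only 1 remains.

719642835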